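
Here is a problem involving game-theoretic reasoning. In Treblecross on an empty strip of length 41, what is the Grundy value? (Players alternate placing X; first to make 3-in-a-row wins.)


Treblecross: place X on empty cells; 3-in-a-row wins.
Playing within two cells of an existing X lets the opponent win at once, so sensible play treats the cells i-2..i+2 around each X as dead. The player left with no safe cell loses, so this is a normal-play take-away game on strips of safe cells.
Placing X at cell i (0-indexed) of a strip of k safe cells leaves independent strips of sizes max(0, i-2) and max(0, k-i-3). Hence G(k) = mex{ G(max(0,i-2)) XOR G(max(0,k-i-3)) : 0 <= i < k }, with G(0) = 0.
G(1): splits (0,0):0^0=0 -> mex({0}) = 1
G(2): splits (0,0):0^0=0 -> mex({0}) = 1
G(3): splits (0,0):0^0=0 -> mex({0}) = 1
G(4): splits (0,1):0^1=1 (0,0):0^0=0 -> mex({0, 1}) = 2
G(5): splits (0,2):0^1=1 (0,1):0^1=1 (0,0):0^0=0 -> mex({0, 1}) = 2
G(6) = mex({1}) = 0
G(7) = mex({0, 1, 2}) = 3
G(8) = mex({0, 1, 2}) = 3
G(9) = mex({0, 2}) = 1
G(10) = mex({0, 2, 3}) = 1
G(11) = mex({0, 3}) = 1
G(12) = mex({1, 3}) = 0
G(13) = mex({0, 1, 2, 3}) = 4
G(14) = mex({0, 1, 2}) = 3
G(15) = mex({0, 1, 2}) = 3
G(16) = mex({0, 1, 2, 4}) = 3
G(17) = mex({0, 1, 3, 4}) = 2
G(18) = mex({0, 1, 3, 4}) = 2
G(19) = mex({0, 1, 3, 5}) = 2
G(20) = mex({0, 1, 2, 3, 5}) = 4
G(21) = mex({0, 1, 2, 3, 5}) = 4
G(22) = mex({1, 2, 6}) = 0
G(23) = mex({0, 1, 2, 3, 4, 6}) = 5
G(24) = mex({0, 1, 2, 3, 4}) = 5
G(25) = mex({0, 1, 3, 4, 7}) = 2
G(26) = mex({0, 1, 3, 4, 5, 7}) = 2
G(27) = mex({0, 1, 3, 5}) = 2
G(28) = mex({0, 1, 2, 5}) = 3
G(29) = mex({0, 1, 2, 4, 5, 6}) = 3
G(30) = mex({1, 2, 4, 6}) = 0
G(31) = mex({0, 1, 2, 3, 4, 6}) = 5
G(32) = mex({1, 2, 3, 4, 7}) = 0
G(33) = mex({0, 3, 7}) = 1
G(34) = mex({0, 2, 3, 5, 7}) = 1
G(35) = mex({0, 2, 3, 5, 6}) = 1
G(36) = mex({0, 1, 2, 5, 6}) = 3
G(37) = mex({0, 1, 2, 4, 5, 6}) = 3
G(38) = mex({0, 1, 2, 4}) = 3
G(39) = mex({0, 1, 2, 3, 4, 7}) = 5
G(40) = mex({0, 1, 2, 3, 4, 5, 7}) = 6
G(41) = mex({0, 1, 2, 3, 5, 7}) = 4
Therefore G(41) = 4.

4


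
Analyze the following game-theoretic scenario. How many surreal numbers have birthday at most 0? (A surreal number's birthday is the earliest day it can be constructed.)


Day 0: {|} = 0 is born. Count = 1.
Day n: the number of surreal numbers born by day n is 2^(n+1) - 1.
By day 0: 2^1 - 1 = 1
By day 0: 1 surreal numbers.

1


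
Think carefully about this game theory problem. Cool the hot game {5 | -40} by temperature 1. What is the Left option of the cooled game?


Original game: {5 | -40} (a switch {a | b} with a > b).
Cooling by t (for t below the temperature (a - b)/2 = 45/2) taxes each move by t: {a | b} cooled by t is {a - t | b + t}.
Cooling amount: t = 1
Cooled Left option: 5 - 1 = 4
Cooled Right option: -40 + 1 = -39
Cooled game: {4 | -39}
Left option = 4

4


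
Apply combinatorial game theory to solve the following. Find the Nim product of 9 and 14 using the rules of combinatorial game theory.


Nim multiplication is bilinear over XOR: (u XOR v) * w = (u*w) XOR (v*w).
So we split each operand into its bit components and XOR the pairwise Nim products.
9 = 1 + 8 (as XOR of powers of 2).
14 = 2 + 4 + 8 (as XOR of powers of 2).
Using the standard Nim-product table on single bits:
  2*2 = 3,   2*4 = 8,   2*8 = 12,
  4*4 = 6,   4*8 = 11,  8*8 = 13,
and  1*x = x (identity), k*l = l*k (commutative).
Pairwise Nim products:
  1 * 2 = 2
  1 * 4 = 4
  1 * 8 = 8
  8 * 2 = 12
  8 * 4 = 11
  8 * 8 = 13
XOR them: 2 XOR 4 XOR 8 XOR 12 XOR 11 XOR 13 = 4.
Result: 9 * 14 = 4 (in Nim).

4


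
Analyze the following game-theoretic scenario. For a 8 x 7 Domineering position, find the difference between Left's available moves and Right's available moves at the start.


Board is 8 x 7 (rows x cols).
Left (vertical) placements: (rows-1) * cols = 7 * 7 = 49
Right (horizontal) placements: rows * (cols-1) = 8 * 6 = 48
Advantage = Left - Right = 49 - 48 = 1

1


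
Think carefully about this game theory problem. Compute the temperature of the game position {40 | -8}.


The game is {40 | -8}, a switch {a | b} with numbers a > b.
Cooling {a | b} by t gives {a - t | b + t}, which stops being hot when a - t = b + t, i.e. at t = (a - b)/2. So the temperature of a switch is (a - b)/2.
Temperature = (Left option - Right option) / 2
= (40 - (-8)) / 2
= 48 / 2
= 24

24


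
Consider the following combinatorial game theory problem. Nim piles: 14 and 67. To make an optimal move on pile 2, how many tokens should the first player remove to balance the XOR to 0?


Piles: 14 and 67
Current XOR: 14 XOR 67 = 77 (non-zero, so this is an N-position).
To make the XOR zero, we need to find a move that balances the piles.
For pile 2 (size 67): target = 67 XOR 77 = 14
We reduce pile 2 from 67 to 14.
Tokens removed: 67 - 14 = 53
Verification: 14 XOR 14 = 0

53


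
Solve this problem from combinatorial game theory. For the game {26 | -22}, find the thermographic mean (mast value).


Game = {26 | -22}, a switch {a | b} with numbers a > b.
Its thermograph has left wall a - t and right wall b + t, which meet at t = (a - b)/2, where both equal (a + b)/2. So the mast (mean value) is at (a + b)/2.
Mean = (26 + (-22))/2 = 4/2 = 2

2


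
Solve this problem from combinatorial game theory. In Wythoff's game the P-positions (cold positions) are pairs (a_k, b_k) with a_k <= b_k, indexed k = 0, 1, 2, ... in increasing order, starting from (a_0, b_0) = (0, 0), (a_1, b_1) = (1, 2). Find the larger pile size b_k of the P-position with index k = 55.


By Wythoff's theorem, a_k = floor(k * phi) and b_k = floor(k * phi^2) = a_k + k, where phi = (1 + sqrt(5))/2 is the golden ratio.
phi = (1 + sqrt(5))/2 = 1.618034
phi^2 = phi + 1 = 2.618034
k = 55
k * phi^2 = 55 * 2.618034 = 143.991869
b_55 = floor(k * phi^2) = 143 (check: a_55 + k = 88 + 55 = 143)

143


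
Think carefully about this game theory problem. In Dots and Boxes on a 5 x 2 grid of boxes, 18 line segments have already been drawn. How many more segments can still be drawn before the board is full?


Grid: 5 x 2 boxes, i.e. 6 rows and 3 columns of dots.
Horizontal edges: (rows + 1) * cols = 6 * 2 = 12
Vertical edges: rows * (cols + 1) = 5 * 3 = 15
Total edges: 12 + 15 = 27
Edges drawn: 18
Remaining: 27 - 18 = 9

9


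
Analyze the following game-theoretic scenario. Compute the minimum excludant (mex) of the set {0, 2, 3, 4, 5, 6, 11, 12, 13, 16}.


Set = {0, 2, 3, 4, 5, 6, 11, 12, 13, 16}
0 is in the set.
1 is NOT in the set. This is the mex.
mex = 1

1


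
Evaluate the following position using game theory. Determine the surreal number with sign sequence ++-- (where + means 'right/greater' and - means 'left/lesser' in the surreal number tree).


Sign expansion: ++--
Rule: track bounds (lo, hi), initially (-inf, +inf). On '+', the current value becomes lo and we move to the simplest number in (value, hi): value + 1 if hi = +inf, otherwise the midpoint (value + hi)/2. On '-', the current value becomes hi and we move to value - 1 if lo = -inf, otherwise the midpoint (lo + value)/2.
Start at 0.
Step 1: sign = +, move right. Bounds: (0, +inf). Value = 1
Step 2: sign = +, move right. Bounds: (1, +inf). Value = 2
Step 3: sign = -, move left. Bounds: (1, 2). Value = 3/2
Step 4: sign = -, move left. Bounds: (1, 3/2). Value = 5/4
The surreal number with sign expansion ++-- is 5/4.

5/4


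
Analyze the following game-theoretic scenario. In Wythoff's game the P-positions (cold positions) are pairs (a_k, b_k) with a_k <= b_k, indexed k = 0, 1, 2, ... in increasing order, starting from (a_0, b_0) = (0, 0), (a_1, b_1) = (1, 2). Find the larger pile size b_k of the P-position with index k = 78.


By Wythoff's theorem, a_k = floor(k * phi) and b_k = floor(k * phi^2) = a_k + k, where phi = (1 + sqrt(5))/2 is the golden ratio.
phi = (1 + sqrt(5))/2 = 1.618034
phi^2 = phi + 1 = 2.618034
k = 78
k * phi^2 = 78 * 2.618034 = 204.206651
b_78 = floor(k * phi^2) = 204 (check: a_78 + k = 126 + 78 = 204)

204


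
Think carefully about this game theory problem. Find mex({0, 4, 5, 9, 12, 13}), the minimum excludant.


Set = {0, 4, 5, 9, 12, 13}
0 is in the set.
1 is NOT in the set. This is the mex.
mex = 1

1


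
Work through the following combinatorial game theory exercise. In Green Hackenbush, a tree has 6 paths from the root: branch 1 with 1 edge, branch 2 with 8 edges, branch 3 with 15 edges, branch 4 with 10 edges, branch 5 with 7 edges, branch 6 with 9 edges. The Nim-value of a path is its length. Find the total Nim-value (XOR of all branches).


The tree has 6 branches from the ground vertex.
In Green Hackenbush, the Nim-value of a simple path of length k is k.
Branch 1: length 1, Nim-value = 1
Branch 2: length 8, Nim-value = 8
Branch 3: length 15, Nim-value = 15
Branch 4: length 10, Nim-value = 10
Branch 5: length 7, Nim-value = 7
Branch 6: length 9, Nim-value = 9
Total Nim-value = XOR of all branch values:
0 XOR 1 = 1
1 XOR 8 = 9
9 XOR 15 = 6
6 XOR 10 = 12
12 XOR 7 = 11
11 XOR 9 = 2
Nim-value of the tree = 2

2


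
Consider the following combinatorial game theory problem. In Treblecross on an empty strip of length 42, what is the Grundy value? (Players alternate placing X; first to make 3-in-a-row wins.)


Treblecross: place X on empty cells; 3-in-a-row wins.
Playing within two cells of an existing X lets the opponent win at once, so sensible play treats the cells i-2..i+2 around each X as dead. The player left with no safe cell loses, so this is a normal-play take-away game on strips of safe cells.
Placing X at cell i (0-indexed) of a strip of k safe cells leaves independent strips of sizes max(0, i-2) and max(0, k-i-3). Hence G(k) = mex{ G(max(0,i-2)) XOR G(max(0,k-i-3)) : 0 <= i < k }, with G(0) = 0.
G(1): splits (0,0):0^0=0 -> mex({0}) = 1
G(2): splits (0,0):0^0=0 -> mex({0}) = 1
G(3): splits (0,0):0^0=0 -> mex({0}) = 1
G(4): splits (0,1):0^1=1 (0,0):0^0=0 -> mex({0, 1}) = 2
G(5): splits (0,2):0^1=1 (0,1):0^1=1 (0,0):0^0=0 -> mex({0, 1}) = 2
G(6) = mex({1}) = 0
G(7) = mex({0, 1, 2}) = 3
G(8) = mex({0, 1, 2}) = 3
G(9) = mex({0, 2}) = 1
G(10) = mex({0, 2, 3}) = 1
G(11) = mex({0, 3}) = 1
G(12) = mex({1, 3}) = 0
G(13) = mex({0, 1, 2, 3}) = 4
G(14) = mex({0, 1, 2}) = 3
G(15) = mex({0, 1, 2}) = 3
G(16) = mex({0, 1, 2, 4}) = 3
G(17) = mex({0, 1, 3, 4}) = 2
G(18) = mex({0, 1, 3, 4}) = 2
G(19) = mex({0, 1, 3, 5}) = 2
G(20) = mex({0, 1, 2, 3, 5}) = 4
G(21) = mex({0, 1, 2, 3, 5}) = 4
G(22) = mex({1, 2, 6}) = 0
G(23) = mex({0, 1, 2, 3, 4, 6}) = 5
G(24) = mex({0, 1, 2, 3, 4}) = 5
G(25) = mex({0, 1, 3, 4, 7}) = 2
G(26) = mex({0, 1, 3, 4, 5, 7}) = 2
G(27) = mex({0, 1, 3, 5}) = 2
G(28) = mex({0, 1, 2, 5}) = 3
G(29) = mex({0, 1, 2, 4, 5, 6}) = 3
G(30) = mex({1, 2, 4, 6}) = 0
G(31) = mex({0, 1, 2, 3, 4, 6}) = 5
G(32) = mex({1, 2, 3, 4, 7}) = 0
G(33) = mex({0, 3, 7}) = 1
G(34) = mex({0, 2, 3, 5, 7}) = 1
G(35) = mex({0, 2, 3, 5, 6}) = 1
G(36) = mex({0, 1, 2, 5, 6}) = 3
G(37) = mex({0, 1, 2, 4, 5, 6}) = 3
G(38) = mex({0, 1, 2, 4}) = 3
G(39) = mex({0, 1, 2, 3, 4, 7}) = 5
G(40) = mex({0, 1, 2, 3, 4, 5, 7}) = 6
G(41) = mex({0, 1, 2, 3, 5, 7}) = 4
G(42) = mex({0, 1, 2, 3, 5, 6, 7}) = 4
Therefore G(42) = 4.

4


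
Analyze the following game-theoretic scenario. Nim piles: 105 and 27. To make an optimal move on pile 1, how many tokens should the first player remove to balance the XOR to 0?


Piles: 105 and 27
Current XOR: 105 XOR 27 = 114 (non-zero, so this is an N-position).
To make the XOR zero, we need to find a move that balances the piles.
For pile 1 (size 105): target = 105 XOR 114 = 27
We reduce pile 1 from 105 to 27.
Tokens removed: 105 - 27 = 78
Verification: 27 XOR 27 = 0

78


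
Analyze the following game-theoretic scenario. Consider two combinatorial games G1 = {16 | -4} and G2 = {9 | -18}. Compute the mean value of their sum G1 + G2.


G1 = {16 | -4}, G2 = {9 | -18}
Each is a switch {a | b} with numbers a > b; its mean value is (a + b)/2, and mean value is additive over game sums: m(G1 + G2) = m(G1) + m(G2).
Mean of G1 = (16 + (-4))/2 = 12/2 = 6
Mean of G2 = (9 + (-18))/2 = -9/2 = -9/2
Mean of G1 + G2 = 6 + -9/2 = 3/2

3/2


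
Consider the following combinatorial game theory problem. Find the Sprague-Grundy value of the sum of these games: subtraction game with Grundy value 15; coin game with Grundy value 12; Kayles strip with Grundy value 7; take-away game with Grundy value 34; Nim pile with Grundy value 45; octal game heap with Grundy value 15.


By the Sprague-Grundy theorem, the Grundy value of a sum of games is the XOR of individual Grundy values.
subtraction game: Grundy value = 15. Running XOR: 0 XOR 15 = 15
coin game: Grundy value = 12. Running XOR: 15 XOR 12 = 3
Kayles strip: Grundy value = 7. Running XOR: 3 XOR 7 = 4
take-away game: Grundy value = 34. Running XOR: 4 XOR 34 = 38
Nim pile: Grundy value = 45. Running XOR: 38 XOR 45 = 11
octal game heap: Grundy value = 15. Running XOR: 11 XOR 15 = 4
The combined Grundy value is 4.

4


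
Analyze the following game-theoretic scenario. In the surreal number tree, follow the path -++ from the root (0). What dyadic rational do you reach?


Sign expansion: -++
Rule: track bounds (lo, hi), initially (-inf, +inf). On '+', the current value becomes lo and we move to the simplest number in (value, hi): value + 1 if hi = +inf, otherwise the midpoint (value + hi)/2. On '-', the current value becomes hi and we move to value - 1 if lo = -inf, otherwise the midpoint (lo + value)/2.
Start at 0.
Step 1: sign = -, move left. Bounds: (-inf, 0). Value = -1
Step 2: sign = +, move right. Bounds: (-1, 0). Value = -1/2
Step 3: sign = +, move right. Bounds: (-1/2, 0). Value = -1/4
The surreal number with sign expansion -++ is -1/4.

-1/4


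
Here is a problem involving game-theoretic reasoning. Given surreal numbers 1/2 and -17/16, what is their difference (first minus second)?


x = 1/2, y = -17/16
Converting to common denominator: 16
x = 8/16, y = -17/16
x - y = 1/2 - -17/16 = 25/16

25/16


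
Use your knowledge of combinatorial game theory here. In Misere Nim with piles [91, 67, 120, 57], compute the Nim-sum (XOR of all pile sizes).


We need the XOR (exclusive or) of all pile sizes.
After XOR-ing pile 1 (size 91): 0 XOR 91 = 91
After XOR-ing pile 2 (size 67): 91 XOR 67 = 24
After XOR-ing pile 3 (size 120): 24 XOR 120 = 96
After XOR-ing pile 4 (size 57): 96 XOR 57 = 89
The Nim-value of this position is 89.

89


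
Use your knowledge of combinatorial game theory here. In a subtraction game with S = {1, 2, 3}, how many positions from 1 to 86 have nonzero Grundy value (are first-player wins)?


Subtraction set S = {1, 2, 3}, so G(n) = n mod 4.
G(n) = 0 when n is a multiple of 4.
Multiples of 4 in [1, 86]: 21
N-positions (nonzero Grundy) = 86 - 21 = 65

65


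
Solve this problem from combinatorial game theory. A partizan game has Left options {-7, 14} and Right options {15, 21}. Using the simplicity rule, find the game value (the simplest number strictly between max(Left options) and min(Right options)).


Left options: {-7, 14}, max = 14
Right options: {15, 21}, min = 15
All options are numbers and max(Left) < min(Right), so by the simplicity theorem the value is the simplest (earliest-born) number strictly between 14 and 15.
No integer lies strictly between 14 and 15, so the value is the dyadic rational m/2^k in the interval with the smallest k (then m odd); search k = 1, 2, ...:
Denominator 2: 29/2 lies strictly between 14 and 15 -- found.
The simplest number in the interval is 29/2.
Game value = 29/2

29/2


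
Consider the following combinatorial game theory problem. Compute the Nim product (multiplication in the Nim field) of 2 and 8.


Nim multiplication is bilinear over XOR: (u XOR v) * w = (u*w) XOR (v*w).
So we split each operand into its bit components and XOR the pairwise Nim products.
2 = 2 (as XOR of powers of 2).
8 = 8 (as XOR of powers of 2).
Using the standard Nim-product table on single bits:
  2*2 = 3,   2*4 = 8,   2*8 = 12,
  4*4 = 6,   4*8 = 11,  8*8 = 13,
and  1*x = x (identity), k*l = l*k (commutative).
Pairwise Nim products:
  2 * 8 = 12
XOR them: 12 = 12.
Result: 2 * 8 = 12 (in Nim).

12


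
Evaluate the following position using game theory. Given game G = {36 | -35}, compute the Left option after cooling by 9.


Original game: {36 | -35} (a switch {a | b} with a > b).
Cooling by t (for t below the temperature (a - b)/2 = 71/2) taxes each move by t: {a | b} cooled by t is {a - t | b + t}.
Cooling amount: t = 9
Cooled Left option: 36 - 9 = 27
Cooled Right option: -35 + 9 = -26
Cooled game: {27 | -26}
Left option = 27

27


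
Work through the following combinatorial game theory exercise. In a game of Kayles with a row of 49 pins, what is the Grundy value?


Kayles: a move removes 1 or 2 adjacent pins from a contiguous row.
Removing pins from a row of k leaves two independent rows (a, b) with a + b = k - 1 (one pin) or a + b = k - 2 (two pins); an end removal gives a = 0.
By Sprague-Grundy, G(k) = mex{ G(a) XOR G(b) } over all these splits. G(0) = 0.
G(1): splits (0,0):0^0=0 -> mex({0}) = 1
G(2): splits (0,1):0^1=1 (0,0):0^0=0 -> mex({0, 1}) = 2
G(3): splits (0,2):0^2=2 (1,1):1^1=0 (0,1):0^1=1 -> mex({0, 1, 2}) = 3
G(4): splits (0,3):0^3=3 (1,2):1^2=3 (0,2):0^2=2 (1,1):1^1=0 -> mex({0, 2, 3}) = 1
G(5): splits (0,4):0^1=1 (1,3):1^3=2 (2,2):2^2=0 (0,3):0^3=3 (1,2):1^2=3 -> mex({0, 1, 2, 3}) = 4
G(6) = mex({0, 1, 2, 4}) = 3
G(7) = mex({0, 1, 3, 4, 5}) = 2
G(8) = mex({0, 2, 3, 5, 6}) = 1
G(9) = mex({0, 1, 2, 3, 6, 7}) = 4
G(10) = mex({0, 1, 3, 4, 5, 7}) = 2
G(11) = mex({0, 1, 2, 3, 4, 5}) = 6
G(12) = mex({0, 1, 2, 3, 5, 6, 7}) = 4
G(13) = mex({0, 2, 3, 4, 6, 7}) = 1
G(14) = mex({0, 1, 4, 5, 6, 7}) = 2
G(15) = mex({0, 1, 2, 3, 4, 5, 6}) = 7
G(16) = mex({0, 2, 3, 5, 6, 7}) = 1
G(17) = mex({0, 1, 2, 3, 5, 6, 7}) = 4
G(18) = mex({0, 1, 2, 4, 5, 6}) = 3
G(19) = mex({0, 1, 3, 4, 5, 7}) = 2
G(20) = mex({0, 2, 3, 4, 5, 6, 7}) = 1
G(21) = mex({0, 1, 2, 3, 5, 6, 7}) = 4
G(22) = mex({0, 1, 2, 3, 4, 5, 7}) = 6
G(23) = mex({0, 1, 2, 3, 4, 5, 6}) = 7
G(24) = mex({0, 1, 2, 3, 5, 6, 7}) = 4
G(25) = mex({0, 2, 3, 4, 6, 7}) = 1
G(26) = mex({0, 1, 3, 4, 5, 6, 7}) = 2
G(27) = mex({0, 1, 2, 3, 4, 5, 6, 7}) = 8
G(28) = mex({0, 1, 2, 3, 4, 6, 7, 8}) = 5
G(29) = mex({0, 1, 2, 3, 5, 6, 7, 8, 9}) = 4
G(30) = mex({0, 1, 2, 3, 4, 5, 6, 9, 10}) = 7
G(31) = mex({0, 1, 3, 4, 5, 7, 10, 11}) = 2
G(32) = mex({0, 2, 3, 4, 5, 6, 7, 9, 11}) = 1
G(33) = mex({0, 1, 2, 3, 4, 5, 6, 7, 9, 12}) = 8
G(34) = mex({0, 1, 2, 3, 4, 5, 7, 8, 11, 12}) = 6
G(35) = mex({0, 1, 2, 3, 4, 5, 6, 8, 9, 10, 11}) = 7
G(36) = mex({0, 1, 2, 3, 5, 6, 7, 9, 10}) = 4
G(37) = mex({0, 2, 3, 4, 6, 7, 9, 10, 11, 12}) = 1
G(38) = mex({0, 1, 3, 4, 5, 6, 7, 9, 10, 11, 12}) = 2
G(39) = mex({0, 1, 2, 4, 5, 6, 7, 9, 10, 12, 14}) = 3
G(40) = mex({0, 2, 3, 4, 6, 7, 11, 12, 14}) = 1
G(41) = mex({0, 1, 2, 3, 5, 6, 7, 9, 10, 11, 12}) = 4
G(42) = mex({0, 1, 2, 3, 4, 5, 6, 9, 10}) = 7
G(43) = mex({0, 1, 3, 4, 5, 7, 9, 10, 12, 15}) = 2
G(44) = mex({0, 2, 3, 4, 5, 6, 7, 9, 10, 12, 15}) = 1
G(45) = mex({0, 1, 2, 3, 4, 5, 6, 7, 9, 10, 12, 14}) = 8
G(46) = mex({0, 1, 3, 4, 5, 7, 8, 11, 12, 14}) = 2
G(47) = mex({0, 1, 2, 3, 4, 5, 6, 8, 9, 10, 11, 12}) = 7
G(48) = mex({0, 1, 2, 3, 5, 6, 7, 9, 10}) = 4
G(49) = mex({0, 2, 3, 4, 6, 7, 9, 10, 11, 12, 15}) = 1
Therefore G(49) = 1.

1


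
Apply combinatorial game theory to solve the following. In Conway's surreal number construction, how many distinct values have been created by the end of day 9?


Day 0: {|} = 0 is born. Count = 1.
Day n: the number of surreal numbers born by day n is 2^(n+1) - 1.
By day 0: 2^1 - 1 = 1
By day 1: 2^2 - 1 = 3
By day 2: 2^3 - 1 = 7
By day 3: 2^4 - 1 = 15
By day 4: 2^5 - 1 = 31
By day 5: 2^6 - 1 = 63
By day 6: 2^7 - 1 = 127
By day 7: 2^8 - 1 = 255
By day 8: 2^9 - 1 = 511
By day 9: 2^10 - 1 = 1023
By day 9: 1023 surreal numbers.

1023


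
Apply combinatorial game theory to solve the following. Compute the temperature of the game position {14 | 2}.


The game is {14 | 2}, a switch {a | b} with numbers a > b.
Cooling {a | b} by t gives {a - t | b + t}, which stops being hot when a - t = b + t, i.e. at t = (a - b)/2. So the temperature of a switch is (a - b)/2.
Temperature = (Left option - Right option) / 2
= (14 - (2)) / 2
= 12 / 2
= 6

6


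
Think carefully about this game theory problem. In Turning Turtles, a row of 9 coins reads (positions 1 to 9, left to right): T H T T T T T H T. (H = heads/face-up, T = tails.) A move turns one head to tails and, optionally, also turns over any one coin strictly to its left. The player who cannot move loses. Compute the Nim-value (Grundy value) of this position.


Coins: T H T T T T T H T
Key fact: a single head at position k behaves exactly like a Nim heap of size k (turning it to T and optionally flipping a coin at j < k corresponds to moving the heap from k to j, or to 0), and heads combine as a disjunctive sum (two heads at the same place would cancel, matching j XOR j = 0). So the Nim-value is the XOR of the 1-indexed positions of the heads.
Face-up positions (1-indexed): [2, 8]
XOR 0 with 2: 0 XOR 2 = 2
XOR 2 with 8: 2 XOR 8 = 10
Nim-value = 10

10


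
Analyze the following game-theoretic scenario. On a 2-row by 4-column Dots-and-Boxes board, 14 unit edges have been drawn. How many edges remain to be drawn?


Grid: 2 x 4 boxes, i.e. 3 rows and 5 columns of dots.
Horizontal edges: (rows + 1) * cols = 3 * 4 = 12
Vertical edges: rows * (cols + 1) = 2 * 5 = 10
Total edges: 12 + 10 = 22
Edges drawn: 14
Remaining: 22 - 14 = 8

8


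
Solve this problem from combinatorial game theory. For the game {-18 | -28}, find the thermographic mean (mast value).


Game = {-18 | -28}, a switch {a | b} with numbers a > b.
Its thermograph has left wall a - t and right wall b + t, which meet at t = (a - b)/2, where both equal (a + b)/2. So the mast (mean value) is at (a + b)/2.
Mean = (-18 + (-28))/2 = -46/2 = -23

-23


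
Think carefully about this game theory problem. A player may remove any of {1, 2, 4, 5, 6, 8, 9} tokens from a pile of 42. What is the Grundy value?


The subtraction set is S = {1, 2, 4, 5, 6, 8, 9}.
G(k) = mex{ G(k - s) : s in S, s <= k }. We compute iteratively: G(0) = 0.
G(1) = mex({0}) = 1
G(2) = mex({0, 1}) = 2
G(3) = mex({1, 2}) = 0
G(4) = mex({0, 2}) = 1
G(5) = mex({0, 1}) = 2
G(6) = mex({0, 1, 2}) = 3
G(7) = mex({0, 1, 2, 3}) = 4
G(8) = mex({0, 1, 2, 3, 4}) = 5
G(9) = mex({0, 1, 2, 4, 5}) = 3
G(10) = mex({1, 2, 3, 5}) = 0
G(11) = mex({0, 2, 3, 4}) = 1
G(12) = mex({0, 1, 3, 4, 5}) = 2
G(13) = mex({1, 2, 3, 4, 5}) = 0
G(14) = mex({0, 2, 3, 5}) = 1
G(15) = mex({0, 1, 3, 4}) = 2
G(16) = mex({0, 1, 2, 4, 5}) = 3
G(17) = mex({0, 1, 2, 3, 5}) = 4
G(18) = mex({0, 1, 2, 3, 4}) = 5
Observe that G(10)..G(18) = 0, 1, 2, 0, 1, 2, 3, 4, 5 repeats G(0)..G(8) = 0, 1, 2, 0, 1, 2, 3, 4, 5.
For k >= max(S) = 9, G(k) is determined by the previous 9 values G(k-9)..G(k-1); a window of 9 consecutive values has recurred shifted by 10, so by induction G(k + 10) = G(k) for all k >= 0: the sequence is periodic from the start with period 10.
One period: G(0..9) = 0, 1, 2, 0, 1, 2, 3, 4, 5, 3.
42 mod 10 = 2, so G(42) = G(2) = 2.

2


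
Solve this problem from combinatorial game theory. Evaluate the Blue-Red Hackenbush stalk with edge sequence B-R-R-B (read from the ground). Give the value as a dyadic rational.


Edges (from ground): B-R-R-B
By Berlekamp's sign-expansion rule, a Blue-Red Hackenbush stalk has the value of the surreal number whose sign sequence is the edge sequence with B -> + and R -> -.
Sign sequence: +--+
Trace the sign expansion in the surreal number tree, starting from 0:
Edge 1: B (sign +) -> bounds (0, +inf), value = 1
Edge 2: R (sign -) -> bounds (0, 1), value = 1/2
Edge 3: R (sign -) -> bounds (0, 1/2), value = 1/4
Edge 4: B (sign +) -> bounds (1/4, 1/2), value = 3/8
Game value = 3/8

3/8


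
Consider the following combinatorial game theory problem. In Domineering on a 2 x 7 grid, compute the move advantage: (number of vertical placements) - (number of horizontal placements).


Board is 2 x 7 (rows x cols).
Left (vertical) placements: (rows-1) * cols = 1 * 7 = 7
Right (horizontal) placements: rows * (cols-1) = 2 * 6 = 12
Advantage = Left - Right = 7 - 12 = -5

-5


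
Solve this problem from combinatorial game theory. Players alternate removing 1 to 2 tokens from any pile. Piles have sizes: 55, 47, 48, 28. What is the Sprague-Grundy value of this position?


Subtraction set: {1, 2}
For this subtraction set, G(n) = n mod 3 (period = max + 1 = 3).
Pile 1 (size 55): G(55) = 55 mod 3 = 1
Pile 2 (size 47): G(47) = 47 mod 3 = 2
Pile 3 (size 48): G(48) = 48 mod 3 = 0
Pile 4 (size 28): G(28) = 28 mod 3 = 1
Total Grundy value = XOR of all: 1 XOR 2 XOR 0 XOR 1 = 2

2


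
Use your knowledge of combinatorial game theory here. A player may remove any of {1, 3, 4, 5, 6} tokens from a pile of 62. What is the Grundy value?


The subtraction set is S = {1, 3, 4, 5, 6}.
G(k) = mex{ G(k - s) : s in S, s <= k }. We compute iteratively: G(0) = 0.
G(1) = mex({0}) = 1
G(2) = mex({1}) = 0
G(3) = mex({0}) = 1
G(4) = mex({0, 1}) = 2
G(5) = mex({0, 1, 2}) = 3
G(6) = mex({0, 1, 3}) = 2
G(7) = mex({0, 1, 2}) = 3
G(8) = mex({0, 1, 2, 3}) = 4
G(9) = mex({1, 2, 3, 4}) = 0
G(10) = mex({0, 2, 3}) = 1
G(11) = mex({1, 2, 3, 4}) = 0
G(12) = mex({0, 2, 3, 4}) = 1
G(13) = mex({0, 1, 3, 4}) = 2
G(14) = mex({0, 1, 2, 4}) = 3
Observe that G(9)..G(14) = 0, 1, 0, 1, 2, 3 repeats G(0)..G(5) = 0, 1, 0, 1, 2, 3.
For k >= max(S) = 6, G(k) is determined by the previous 6 values G(k-6)..G(k-1); a window of 6 consecutive values has recurred shifted by 9, so by induction G(k + 9) = G(k) for all k >= 0: the sequence is periodic from the start with period 9.
One period: G(0..8) = 0, 1, 0, 1, 2, 3, 2, 3, 4.
62 mod 9 = 8, so G(62) = G(8) = 4.

4


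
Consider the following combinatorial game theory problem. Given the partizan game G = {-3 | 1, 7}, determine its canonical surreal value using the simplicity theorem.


Left options: {-3}, max = -3
Right options: {1, 7}, min = 1
All options are numbers and max(Left) < min(Right), so by the simplicity theorem the value is the simplest (earliest-born) number strictly between -3 and 1.
Integers -2 through 0 all lie strictly between -3 and 1.
Among integers, the simplest (lowest birthday = smallest |n|; 0 is born on day 0, +-n on day n) is 0.
No non-integer in the interval can be simpler: if x is a non-integer in the interval, then floor(x) or ceil(x) also lies in the interval (the interval contains an integer), and both are proper prefixes of x's sign expansion, i.e. born earlier. So the game value is 0.
Game value = 0

0


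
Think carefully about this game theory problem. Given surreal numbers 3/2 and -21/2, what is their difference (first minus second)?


x = 3/2, y = -21/2
Converting to common denominator: 2
x = 3/2, y = -21/2
x - y = 3/2 - -21/2 = 12

12


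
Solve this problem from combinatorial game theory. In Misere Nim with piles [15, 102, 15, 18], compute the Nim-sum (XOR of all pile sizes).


We need the XOR (exclusive or) of all pile sizes.
After XOR-ing pile 1 (size 15): 0 XOR 15 = 15
After XOR-ing pile 2 (size 102): 15 XOR 102 = 105
After XOR-ing pile 3 (size 15): 105 XOR 15 = 102
After XOR-ing pile 4 (size 18): 102 XOR 18 = 116
The Nim-value of this position is 116.

116


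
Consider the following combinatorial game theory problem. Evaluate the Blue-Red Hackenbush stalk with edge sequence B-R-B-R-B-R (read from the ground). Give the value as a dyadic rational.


Edges (from ground): B-R-B-R-B-R
By Berlekamp's sign-expansion rule, a Blue-Red Hackenbush stalk has the value of the surreal number whose sign sequence is the edge sequence with B -> + and R -> -.
Sign sequence: +-+-+-
Trace the sign expansion in the surreal number tree, starting from 0:
Edge 1: B (sign +) -> bounds (0, +inf), value = 1
Edge 2: R (sign -) -> bounds (0, 1), value = 1/2
Edge 3: B (sign +) -> bounds (1/2, 1), value = 3/4
Edge 4: R (sign -) -> bounds (1/2, 3/4), value = 5/8
Edge 5: B (sign +) -> bounds (5/8, 3/4), value = 11/16
Edge 6: R (sign -) -> bounds (5/8, 11/16), value = 21/32
Game value = 21/32

21/32


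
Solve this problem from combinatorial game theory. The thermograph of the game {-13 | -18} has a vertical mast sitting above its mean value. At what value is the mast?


Game = {-13 | -18}, a switch {a | b} with numbers a > b.
Its thermograph has left wall a - t and right wall b + t, which meet at t = (a - b)/2, where both equal (a + b)/2. So the mast (mean value) is at (a + b)/2.
Mean = (-13 + (-18))/2 = -31/2 = -31/2

-31/2


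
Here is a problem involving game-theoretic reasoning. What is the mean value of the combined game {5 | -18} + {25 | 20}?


G1 = {5 | -18}, G2 = {25 | 20}
Each is a switch {a | b} with numbers a > b; its mean value is (a + b)/2, and mean value is additive over game sums: m(G1 + G2) = m(G1) + m(G2).
Mean of G1 = (5 + (-18))/2 = -13/2 = -13/2
Mean of G2 = (25 + (20))/2 = 45/2 = 45/2
Mean of G1 + G2 = -13/2 + 45/2 = 16

16


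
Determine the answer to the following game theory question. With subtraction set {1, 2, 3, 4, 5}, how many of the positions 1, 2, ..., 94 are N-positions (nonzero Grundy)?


Subtraction set S = {1, 2, 3, 4, 5}, so G(n) = n mod 6.
G(n) = 0 when n is a multiple of 6.
Multiples of 6 in [1, 94]: 15
N-positions (nonzero Grundy) = 94 - 15 = 79

79


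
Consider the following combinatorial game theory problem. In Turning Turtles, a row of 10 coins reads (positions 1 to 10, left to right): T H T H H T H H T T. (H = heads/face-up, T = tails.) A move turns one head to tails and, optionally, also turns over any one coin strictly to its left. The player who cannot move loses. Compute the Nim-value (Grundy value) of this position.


Coins: T H T H H T H H T T
Key fact: a single head at position k behaves exactly like a Nim heap of size k (turning it to T and optionally flipping a coin at j < k corresponds to moving the heap from k to j, or to 0), and heads combine as a disjunctive sum (two heads at the same place would cancel, matching j XOR j = 0). So the Nim-value is the XOR of the 1-indexed positions of the heads.
Face-up positions (1-indexed): [2, 4, 5, 7, 8]
XOR 0 with 2: 0 XOR 2 = 2
XOR 2 with 4: 2 XOR 4 = 6
XOR 6 with 5: 6 XOR 5 = 3
XOR 3 with 7: 3 XOR 7 = 4
XOR 4 with 8: 4 XOR 8 = 12
Nim-value = 12

12


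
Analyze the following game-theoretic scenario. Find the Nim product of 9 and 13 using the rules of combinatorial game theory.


Nim multiplication is bilinear over XOR: (u XOR v) * w = (u*w) XOR (v*w).
So we split each operand into its bit components and XOR the pairwise Nim products.
9 = 1 + 8 (as XOR of powers of 2).
13 = 1 + 4 + 8 (as XOR of powers of 2).
Using the standard Nim-product table on single bits:
  2*2 = 3,   2*4 = 8,   2*8 = 12,
  4*4 = 6,   4*8 = 11,  8*8 = 13,
and  1*x = x (identity), k*l = l*k (commutative).
Pairwise Nim products:
  1 * 1 = 1
  1 * 4 = 4
  1 * 8 = 8
  8 * 1 = 8
  8 * 4 = 11
  8 * 8 = 13
XOR them: 1 XOR 4 XOR 8 XOR 8 XOR 11 XOR 13 = 3.
Result: 9 * 13 = 3 (in Nim).

3


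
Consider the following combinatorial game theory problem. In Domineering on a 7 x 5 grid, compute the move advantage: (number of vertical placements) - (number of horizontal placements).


Board is 7 x 5 (rows x cols).
Left (vertical) placements: (rows-1) * cols = 6 * 5 = 30
Right (horizontal) placements: rows * (cols-1) = 7 * 4 = 28
Advantage = Left - Right = 30 - 28 = 2

2


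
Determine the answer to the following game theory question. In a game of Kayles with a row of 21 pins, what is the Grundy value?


Kayles: a move removes 1 or 2 adjacent pins from a contiguous row.
Removing pins from a row of k leaves two independent rows (a, b) with a + b = k - 1 (one pin) or a + b = k - 2 (two pins); an end removal gives a = 0.
By Sprague-Grundy, G(k) = mex{ G(a) XOR G(b) } over all these splits. G(0) = 0.
G(1): splits (0,0):0^0=0 -> mex({0}) = 1
G(2): splits (0,1):0^1=1 (0,0):0^0=0 -> mex({0, 1}) = 2
G(3): splits (0,2):0^2=2 (1,1):1^1=0 (0,1):0^1=1 -> mex({0, 1, 2}) = 3
G(4): splits (0,3):0^3=3 (1,2):1^2=3 (0,2):0^2=2 (1,1):1^1=0 -> mex({0, 2, 3}) = 1
G(5): splits (0,4):0^1=1 (1,3):1^3=2 (2,2):2^2=0 (0,3):0^3=3 (1,2):1^2=3 -> mex({0, 1, 2, 3}) = 4
G(6) = mex({0, 1, 2, 4}) = 3
G(7) = mex({0, 1, 3, 4, 5}) = 2
G(8) = mex({0, 2, 3, 5, 6}) = 1
G(9) = mex({0, 1, 2, 3, 6, 7}) = 4
G(10) = mex({0, 1, 3, 4, 5, 7}) = 2
G(11) = mex({0, 1, 2, 3, 4, 5}) = 6
G(12) = mex({0, 1, 2, 3, 5, 6, 7}) = 4
G(13) = mex({0, 2, 3, 4, 6, 7}) = 1
G(14) = mex({0, 1, 4, 5, 6, 7}) = 2
G(15) = mex({0, 1, 2, 3, 4, 5, 6}) = 7
G(16) = mex({0, 2, 3, 5, 6, 7}) = 1
G(17) = mex({0, 1, 2, 3, 5, 6, 7}) = 4
G(18) = mex({0, 1, 2, 4, 5, 6}) = 3
G(19) = mex({0, 1, 3, 4, 5, 7}) = 2
G(20) = mex({0, 2, 3, 4, 5, 6, 7}) = 1
G(21) = mex({0, 1, 2, 3, 5, 6, 7}) = 4
Therefore G(21) = 4.

4


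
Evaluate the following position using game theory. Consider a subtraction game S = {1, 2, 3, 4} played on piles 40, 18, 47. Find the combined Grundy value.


Subtraction set: {1, 2, 3, 4}
For this subtraction set, G(n) = n mod 5 (period = max + 1 = 5).
Pile 1 (size 40): G(40) = 40 mod 5 = 0
Pile 2 (size 18): G(18) = 18 mod 5 = 3
Pile 3 (size 47): G(47) = 47 mod 5 = 2
Total Grundy value = XOR of all: 0 XOR 3 XOR 2 = 1

1


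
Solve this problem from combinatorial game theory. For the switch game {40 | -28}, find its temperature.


The game is {40 | -28}, a switch {a | b} with numbers a > b.
Cooling {a | b} by t gives {a - t | b + t}, which stops being hot when a - t = b + t, i.e. at t = (a - b)/2. So the temperature of a switch is (a - b)/2.
Temperature = (Left option - Right option) / 2
= (40 - (-28)) / 2
= 68 / 2
= 34

34


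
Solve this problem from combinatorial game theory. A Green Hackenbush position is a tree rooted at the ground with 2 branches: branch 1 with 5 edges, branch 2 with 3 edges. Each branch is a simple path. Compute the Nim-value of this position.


The tree has 2 branches from the ground vertex.
In Green Hackenbush, the Nim-value of a simple path of length k is k.
Branch 1: length 5, Nim-value = 5
Branch 2: length 3, Nim-value = 3
Total Nim-value = XOR of all branch values:
0 XOR 5 = 5
5 XOR 3 = 6
Nim-value of the tree = 6

6


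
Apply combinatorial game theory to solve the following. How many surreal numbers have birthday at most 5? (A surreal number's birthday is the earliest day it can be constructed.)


Day 0: {|} = 0 is born. Count = 1.
Day n: the number of surreal numbers born by day n is 2^(n+1) - 1.
By day 0: 2^1 - 1 = 1
By day 1: 2^2 - 1 = 3
By day 2: 2^3 - 1 = 7
By day 3: 2^4 - 1 = 15
By day 4: 2^5 - 1 = 31
By day 5: 2^6 - 1 = 63
By day 5: 63 surreal numbers.

63


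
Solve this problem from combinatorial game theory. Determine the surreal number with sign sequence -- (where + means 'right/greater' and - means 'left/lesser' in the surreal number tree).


Sign expansion: --
Rule: track bounds (lo, hi), initially (-inf, +inf). On '+', the current value becomes lo and we move to the simplest number in (value, hi): value + 1 if hi = +inf, otherwise the midpoint (value + hi)/2. On '-', the current value becomes hi and we move to value - 1 if lo = -inf, otherwise the midpoint (lo + value)/2.
Start at 0.
Step 1: sign = -, move left. Bounds: (-inf, 0). Value = -1
Step 2: sign = -, move left. Bounds: (-inf, -1). Value = -2
The surreal number with sign expansion -- is -2.

-2


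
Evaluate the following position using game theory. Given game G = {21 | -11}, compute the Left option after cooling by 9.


Original game: {21 | -11} (a switch {a | b} with a > b).
Cooling by t (for t below the temperature (a - b)/2 = 16) taxes each move by t: {a | b} cooled by t is {a - t | b + t}.
Cooling amount: t = 9
Cooled Left option: 21 - 9 = 12
Cooled Right option: -11 + 9 = -2
Cooled game: {12 | -2}
Left option = 12

12


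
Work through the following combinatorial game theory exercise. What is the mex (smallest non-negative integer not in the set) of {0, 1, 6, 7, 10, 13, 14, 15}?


Set = {0, 1, 6, 7, 10, 13, 14, 15}
0 is in the set.
1 is in the set.
2 is NOT in the set. This is the mex.
mex = 2

2


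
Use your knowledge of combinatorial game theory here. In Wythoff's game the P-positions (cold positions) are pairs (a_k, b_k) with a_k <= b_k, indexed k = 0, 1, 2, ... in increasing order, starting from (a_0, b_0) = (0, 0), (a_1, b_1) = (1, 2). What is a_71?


By Wythoff's theorem, a_k = floor(k * phi) and b_k = floor(k * phi^2) = a_k + k, where phi = (1 + sqrt(5))/2 is the golden ratio.
phi = (1 + sqrt(5))/2 = 1.618034
k = 71
k * phi = 71 * 1.618034 = 114.880413
a_71 = floor(k * phi) = 114

114


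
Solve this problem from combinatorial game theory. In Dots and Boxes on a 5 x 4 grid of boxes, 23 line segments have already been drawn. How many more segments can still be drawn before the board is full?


Grid: 5 x 4 boxes, i.e. 6 rows and 5 columns of dots.
Horizontal edges: (rows + 1) * cols = 6 * 4 = 24
Vertical edges: rows * (cols + 1) = 5 * 5 = 25
Total edges: 24 + 25 = 49
Edges drawn: 23
Remaining: 49 - 23 = 26

26


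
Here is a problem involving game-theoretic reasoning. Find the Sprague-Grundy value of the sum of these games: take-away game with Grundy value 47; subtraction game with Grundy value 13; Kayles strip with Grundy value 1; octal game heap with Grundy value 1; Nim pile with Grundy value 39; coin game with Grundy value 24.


By the Sprague-Grundy theorem, the Grundy value of a sum of games is the XOR of individual Grundy values.
take-away game: Grundy value = 47. Running XOR: 0 XOR 47 = 47
subtraction game: Grundy value = 13. Running XOR: 47 XOR 13 = 34
Kayles strip: Grundy value = 1. Running XOR: 34 XOR 1 = 35
octal game heap: Grundy value = 1. Running XOR: 35 XOR 1 = 34
Nim pile: Grundy value = 39. Running XOR: 34 XOR 39 = 5
coin game: Grundy value = 24. Running XOR: 5 XOR 24 = 29
The combined Grundy value is 29.

29


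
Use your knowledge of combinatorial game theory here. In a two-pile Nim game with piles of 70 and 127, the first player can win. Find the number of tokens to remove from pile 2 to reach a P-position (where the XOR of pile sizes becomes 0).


Piles: 70 and 127
Current XOR: 70 XOR 127 = 57 (non-zero, so this is an N-position).
To make the XOR zero, we need to find a move that balances the piles.
For pile 2 (size 127): target = 127 XOR 57 = 70
We reduce pile 2 from 127 to 70.
Tokens removed: 127 - 70 = 57
Verification: 70 XOR 70 = 0

57


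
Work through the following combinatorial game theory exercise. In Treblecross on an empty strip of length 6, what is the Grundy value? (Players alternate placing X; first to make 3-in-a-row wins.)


Treblecross: place X on empty cells; 3-in-a-row wins.
Playing within two cells of an existing X lets the opponent win at once, so sensible play treats the cells i-2..i+2 around each X as dead. The player left with no safe cell loses, so this is a normal-play take-away game on strips of safe cells.
Placing X at cell i (0-indexed) of a strip of k safe cells leaves independent strips of sizes max(0, i-2) and max(0, k-i-3). Hence G(k) = mex{ G(max(0,i-2)) XOR G(max(0,k-i-3)) : 0 <= i < k }, with G(0) = 0.
G(1): splits (0,0):0^0=0 -> mex({0}) = 1
G(2): splits (0,0):0^0=0 -> mex({0}) = 1
G(3): splits (0,0):0^0=0 -> mex({0}) = 1
G(4): splits (0,1):0^1=1 (0,0):0^0=0 -> mex({0, 1}) = 2
G(5): splits (0,2):0^1=1 (0,1):0^1=1 (0,0):0^0=0 -> mex({0, 1}) = 2
G(6) = mex({1}) = 0
Therefore G(6) = 0.

0


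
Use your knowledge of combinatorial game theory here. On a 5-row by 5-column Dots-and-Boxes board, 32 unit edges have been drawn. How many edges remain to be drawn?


Grid: 5 x 5 boxes, i.e. 6 rows and 6 columns of dots.
Horizontal edges: (rows + 1) * cols = 6 * 5 = 30
Vertical edges: rows * (cols + 1) = 5 * 6 = 30
Total edges: 30 + 30 = 60
Edges drawn: 32
Remaining: 60 - 32 = 28

28


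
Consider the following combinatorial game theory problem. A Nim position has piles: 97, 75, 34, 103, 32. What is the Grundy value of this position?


We need the XOR (exclusive or) of all pile sizes.
After XOR-ing pile 1 (size 97): 0 XOR 97 = 97
After XOR-ing pile 2 (size 75): 97 XOR 75 = 42
After XOR-ing pile 3 (size 34): 42 XOR 34 = 8
After XOR-ing pile 4 (size 103): 8 XOR 103 = 111
After XOR-ing pile 5 (size 32): 111 XOR 32 = 79
The Nim-value of this position is 79.

79
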